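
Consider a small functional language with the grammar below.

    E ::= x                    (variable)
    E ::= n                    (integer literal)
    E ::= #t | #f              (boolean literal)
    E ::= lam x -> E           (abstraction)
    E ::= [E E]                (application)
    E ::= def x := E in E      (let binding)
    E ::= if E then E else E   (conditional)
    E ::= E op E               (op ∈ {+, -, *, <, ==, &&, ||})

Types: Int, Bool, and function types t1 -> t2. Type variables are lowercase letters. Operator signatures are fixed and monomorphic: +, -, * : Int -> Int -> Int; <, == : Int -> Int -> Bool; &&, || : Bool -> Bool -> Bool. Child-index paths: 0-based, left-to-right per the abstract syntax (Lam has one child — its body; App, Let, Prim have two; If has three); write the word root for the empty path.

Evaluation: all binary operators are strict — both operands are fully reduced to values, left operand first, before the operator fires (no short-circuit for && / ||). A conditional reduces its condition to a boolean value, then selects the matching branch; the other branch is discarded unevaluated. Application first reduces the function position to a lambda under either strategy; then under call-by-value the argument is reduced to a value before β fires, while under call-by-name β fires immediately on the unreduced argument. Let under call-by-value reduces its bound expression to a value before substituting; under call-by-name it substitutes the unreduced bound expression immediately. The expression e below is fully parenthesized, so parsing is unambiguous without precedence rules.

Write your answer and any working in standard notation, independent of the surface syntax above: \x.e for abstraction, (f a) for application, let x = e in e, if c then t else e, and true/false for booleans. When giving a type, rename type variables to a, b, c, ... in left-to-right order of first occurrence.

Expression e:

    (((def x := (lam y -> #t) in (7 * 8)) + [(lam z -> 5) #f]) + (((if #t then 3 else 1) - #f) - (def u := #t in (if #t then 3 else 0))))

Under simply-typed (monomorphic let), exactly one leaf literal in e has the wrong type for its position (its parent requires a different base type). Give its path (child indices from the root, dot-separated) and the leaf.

Answer: 1.0.1 : false

Trace:
\y._ : a -> Bool
let x : a -> Bool
  unify Int ~ Int
  unify Int ~ Int
  unify Int ~ Int
\z._ : b -> Int
  unify b -> Int ~ Bool -> c
  unify b ~ Bool
  unify Int ~ c
_ _ : Int
  unify Int ~ Int
  unify Int ~ Int
  unify Bool ~ Bool
  unify Int ~ Int
  unify Int ~ Int
  unify Bool ~ Int
  FAIL: mismatch Bool ~ Int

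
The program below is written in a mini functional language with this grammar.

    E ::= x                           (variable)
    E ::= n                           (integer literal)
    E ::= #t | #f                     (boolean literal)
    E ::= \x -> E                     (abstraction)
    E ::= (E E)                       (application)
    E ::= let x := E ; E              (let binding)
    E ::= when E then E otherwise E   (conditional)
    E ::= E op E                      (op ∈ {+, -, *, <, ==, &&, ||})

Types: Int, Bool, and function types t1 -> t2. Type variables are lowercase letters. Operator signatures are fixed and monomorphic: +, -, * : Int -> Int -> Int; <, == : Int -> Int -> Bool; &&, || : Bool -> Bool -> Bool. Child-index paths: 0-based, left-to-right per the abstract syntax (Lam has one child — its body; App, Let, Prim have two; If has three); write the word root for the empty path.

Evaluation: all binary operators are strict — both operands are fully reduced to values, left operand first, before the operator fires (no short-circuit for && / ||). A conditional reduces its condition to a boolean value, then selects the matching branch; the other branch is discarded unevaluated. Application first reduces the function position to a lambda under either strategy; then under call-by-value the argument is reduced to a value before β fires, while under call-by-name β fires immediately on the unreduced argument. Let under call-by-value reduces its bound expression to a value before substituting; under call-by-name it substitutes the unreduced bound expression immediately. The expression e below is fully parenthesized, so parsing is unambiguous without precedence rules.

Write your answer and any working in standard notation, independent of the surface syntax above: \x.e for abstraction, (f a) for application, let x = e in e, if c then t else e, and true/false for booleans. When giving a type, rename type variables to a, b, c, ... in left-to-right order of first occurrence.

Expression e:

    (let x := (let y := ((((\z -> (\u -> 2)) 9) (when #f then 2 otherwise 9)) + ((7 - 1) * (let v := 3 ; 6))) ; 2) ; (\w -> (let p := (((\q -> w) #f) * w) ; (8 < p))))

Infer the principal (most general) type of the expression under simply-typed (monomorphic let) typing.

Working:
\u._ : b -> Int
\z._ : a -> b -> Int
  unify a -> b -> Int ~ Int -> c
  unify a ~ Int
  unify b -> Int ~ c
_ _ : b -> Int
  unify Bool ~ Bool
  unify Int ~ Int
  unify b -> Int ~ Int -> d
  unify b ~ Int
  unify Int ~ d
_ _ : Int
  unify Int ~ Int
  unify Int ~ Int
  unify Int ~ Int
  unify Int ~ Int
let v : Int
  unify Int ~ Int
  unify Int ~ Int
let y : Int
let x : Int
w : e
\q._ : f -> e
  unify f -> e ~ Bool -> g
  unify f ~ Bool
  unify e ~ g
_ _ : g
  unify g ~ Int
w : Int
  unify Int ~ Int
let p : Int
  unify Int ~ Int
p : Int
  unify Int ~ Int
\w._ : Int -> Bool

Answer: Int -> Bool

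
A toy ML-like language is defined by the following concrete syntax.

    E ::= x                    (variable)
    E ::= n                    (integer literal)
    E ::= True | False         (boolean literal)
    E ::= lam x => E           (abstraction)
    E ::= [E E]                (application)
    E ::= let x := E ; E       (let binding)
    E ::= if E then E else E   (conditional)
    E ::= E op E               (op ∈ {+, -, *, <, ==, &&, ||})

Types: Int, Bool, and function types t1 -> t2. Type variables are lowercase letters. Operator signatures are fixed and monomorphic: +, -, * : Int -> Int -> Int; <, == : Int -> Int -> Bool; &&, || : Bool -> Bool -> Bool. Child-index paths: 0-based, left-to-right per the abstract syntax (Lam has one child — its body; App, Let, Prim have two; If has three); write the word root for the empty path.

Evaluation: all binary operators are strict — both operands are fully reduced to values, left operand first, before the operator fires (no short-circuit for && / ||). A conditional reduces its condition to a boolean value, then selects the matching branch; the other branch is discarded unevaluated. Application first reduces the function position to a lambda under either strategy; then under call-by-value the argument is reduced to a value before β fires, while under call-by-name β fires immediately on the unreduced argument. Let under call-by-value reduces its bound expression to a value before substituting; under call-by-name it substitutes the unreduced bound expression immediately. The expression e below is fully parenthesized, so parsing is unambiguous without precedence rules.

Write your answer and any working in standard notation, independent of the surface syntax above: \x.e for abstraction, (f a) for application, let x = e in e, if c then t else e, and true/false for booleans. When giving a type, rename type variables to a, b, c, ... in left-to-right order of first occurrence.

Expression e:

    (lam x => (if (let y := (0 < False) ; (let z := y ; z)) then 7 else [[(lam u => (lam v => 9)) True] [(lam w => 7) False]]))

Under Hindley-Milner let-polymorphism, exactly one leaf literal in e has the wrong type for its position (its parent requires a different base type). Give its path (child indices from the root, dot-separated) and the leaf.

Answer: 0.0.0.1 : false

Working:
  unify Int ~ Int
  unify Bool ~ Int
  FAIL: mismatch Bool ~ Int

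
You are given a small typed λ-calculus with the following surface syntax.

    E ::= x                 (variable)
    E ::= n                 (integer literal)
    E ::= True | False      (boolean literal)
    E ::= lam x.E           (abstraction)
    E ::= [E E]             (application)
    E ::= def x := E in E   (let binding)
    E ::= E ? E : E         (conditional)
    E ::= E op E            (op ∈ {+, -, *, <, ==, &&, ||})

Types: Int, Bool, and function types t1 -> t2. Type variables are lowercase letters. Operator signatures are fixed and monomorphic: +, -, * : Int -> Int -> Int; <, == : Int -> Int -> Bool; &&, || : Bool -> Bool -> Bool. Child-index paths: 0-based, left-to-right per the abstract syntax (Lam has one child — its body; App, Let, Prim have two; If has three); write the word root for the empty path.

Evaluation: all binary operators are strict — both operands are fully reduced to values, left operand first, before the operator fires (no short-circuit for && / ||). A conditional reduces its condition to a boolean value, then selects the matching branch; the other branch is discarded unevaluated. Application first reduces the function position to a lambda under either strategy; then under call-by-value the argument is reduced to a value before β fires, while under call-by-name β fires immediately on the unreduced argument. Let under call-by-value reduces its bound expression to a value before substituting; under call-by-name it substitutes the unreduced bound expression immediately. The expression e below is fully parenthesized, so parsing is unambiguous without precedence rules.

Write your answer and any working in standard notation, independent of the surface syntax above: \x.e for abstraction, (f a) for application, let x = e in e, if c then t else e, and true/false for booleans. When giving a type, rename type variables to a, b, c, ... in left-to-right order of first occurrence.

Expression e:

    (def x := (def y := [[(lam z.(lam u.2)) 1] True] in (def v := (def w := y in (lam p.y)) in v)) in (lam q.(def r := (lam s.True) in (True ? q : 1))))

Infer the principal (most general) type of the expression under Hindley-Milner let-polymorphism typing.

Answer: Int -> Int

Trace:
\u._ : b -> Int
\z._ : a -> b -> Int
  unify a -> b -> Int ~ Int -> c
  unify a ~ Int
  unify b -> Int ~ c
_ _ : b -> Int
  unify b -> Int ~ Bool -> d
  unify b ~ Bool
  unify Int ~ d
_ _ : Int
let y : Int
y : Int
let w : Int
y : Int
\p._ : e -> Int
let v : forall. e -> Int
v : f -> Int
let x : forall. f -> Int
\s._ : h -> Bool
let r : forall. h -> Bool
  unify Bool ~ Bool
q : g
  unify g ~ Int
\q._ : Int -> Int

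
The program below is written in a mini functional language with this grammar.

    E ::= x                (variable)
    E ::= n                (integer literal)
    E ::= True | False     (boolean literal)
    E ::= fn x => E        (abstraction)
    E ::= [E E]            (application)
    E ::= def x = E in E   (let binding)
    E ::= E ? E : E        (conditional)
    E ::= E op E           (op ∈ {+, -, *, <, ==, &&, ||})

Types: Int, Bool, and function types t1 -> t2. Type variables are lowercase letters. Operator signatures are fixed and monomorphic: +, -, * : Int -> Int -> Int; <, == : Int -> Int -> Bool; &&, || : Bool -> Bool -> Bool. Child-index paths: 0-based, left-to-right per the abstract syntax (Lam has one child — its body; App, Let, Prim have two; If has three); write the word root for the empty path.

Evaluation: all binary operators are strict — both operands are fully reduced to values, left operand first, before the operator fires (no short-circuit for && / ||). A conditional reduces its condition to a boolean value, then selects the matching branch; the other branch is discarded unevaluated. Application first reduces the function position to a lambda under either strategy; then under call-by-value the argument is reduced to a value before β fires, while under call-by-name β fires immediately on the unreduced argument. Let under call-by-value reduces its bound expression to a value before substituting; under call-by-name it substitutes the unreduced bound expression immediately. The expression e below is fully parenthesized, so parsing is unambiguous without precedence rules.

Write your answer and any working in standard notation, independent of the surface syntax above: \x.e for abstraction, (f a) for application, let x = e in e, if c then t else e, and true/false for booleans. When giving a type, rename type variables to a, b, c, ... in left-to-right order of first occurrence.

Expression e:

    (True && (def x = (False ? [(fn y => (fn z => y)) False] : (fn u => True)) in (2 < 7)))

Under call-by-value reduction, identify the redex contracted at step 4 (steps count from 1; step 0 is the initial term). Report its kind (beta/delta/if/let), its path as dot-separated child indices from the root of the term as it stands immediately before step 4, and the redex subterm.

Working:
step 0: (true && (let x = (if false then ((\y.(\z.y)) false) else (\u.true)) in (2 < 7)))
step 1: [if@1.0] (true && (let x = (\u.true) in (2 < 7)))
step 2: [let@1] (true && (2 < 7))
step 3: [delta@1] (true && true)
step 4: [delta@root] true

Answer: delta at root : (true && true)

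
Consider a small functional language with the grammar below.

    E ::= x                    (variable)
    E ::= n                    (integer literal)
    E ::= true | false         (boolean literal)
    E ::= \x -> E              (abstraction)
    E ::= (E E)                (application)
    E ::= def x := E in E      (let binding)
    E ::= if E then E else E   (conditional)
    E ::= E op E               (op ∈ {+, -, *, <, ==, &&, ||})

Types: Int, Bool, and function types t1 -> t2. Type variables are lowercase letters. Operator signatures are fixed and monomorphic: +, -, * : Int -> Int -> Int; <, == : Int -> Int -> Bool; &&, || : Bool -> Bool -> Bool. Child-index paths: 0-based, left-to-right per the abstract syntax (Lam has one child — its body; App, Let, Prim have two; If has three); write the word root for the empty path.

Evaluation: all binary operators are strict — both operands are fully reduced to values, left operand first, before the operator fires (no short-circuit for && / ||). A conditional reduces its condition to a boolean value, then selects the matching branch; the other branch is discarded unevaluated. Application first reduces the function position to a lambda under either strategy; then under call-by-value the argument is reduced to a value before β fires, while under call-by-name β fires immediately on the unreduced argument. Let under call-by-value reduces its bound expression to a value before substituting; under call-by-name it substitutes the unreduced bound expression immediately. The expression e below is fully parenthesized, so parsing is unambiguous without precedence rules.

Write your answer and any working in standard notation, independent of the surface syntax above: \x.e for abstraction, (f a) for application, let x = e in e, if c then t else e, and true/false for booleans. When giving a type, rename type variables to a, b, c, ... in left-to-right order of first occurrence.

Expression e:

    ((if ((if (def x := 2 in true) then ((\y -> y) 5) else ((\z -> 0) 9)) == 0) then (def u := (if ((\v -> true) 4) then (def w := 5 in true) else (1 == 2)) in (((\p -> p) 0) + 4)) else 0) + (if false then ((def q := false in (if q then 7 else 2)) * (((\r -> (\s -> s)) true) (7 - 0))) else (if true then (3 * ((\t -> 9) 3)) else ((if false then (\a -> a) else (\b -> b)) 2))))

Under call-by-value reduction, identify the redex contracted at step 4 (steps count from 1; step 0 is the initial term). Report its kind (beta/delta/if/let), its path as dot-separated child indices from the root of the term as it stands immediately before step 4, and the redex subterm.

Answer: delta at 0.0 : (5 == 0)

Derivation:
step 0: ((if ((if (let x = 2 in true) then ((\y.y) 5) else ((\z.0) 9)) == 0) then (let u = (if ((\v.true) 4) then (let w = 5 in true) else (1 == 2)) in (((\p.p) 0) + 4)) else 0) + (if false then ((let q = false in (if q then 7 else 2)) * (((\r.(\s.s)) true) (7 - 0))) else (if true then (3 * ((\t.9) 3)) else ((if false then (\a.a) else (\b.b)) 2))))
step 1: [let@0.0.0.0] ((if ((if true then ((\y.y) 5) else ((\z.0) 9)) == 0) then (let u = (if ((\v.true) 4) then (let w = 5 in true) else (1 == 2)) in (((\p.p) 0) + 4)) else 0) + (if false then ((let q = false in (if q then 7 else 2)) * (((\r.(\s.s)) true) (7 - 0))) else (if true then (3 * ((\t.9) 3)) else ((if false then (\a.a) else (\b.b)) 2))))
step 2: [if@0.0.0] ((if (((\y.y) 5) == 0) then (let u = (if ((\v.true) 4) then (let w = 5 in true) else (1 == 2)) in (((\p.p) 0) + 4)) else 0) + (if false then ((let q = false in (if q then 7 else 2)) * (((\r.(\s.s)) true) (7 - 0))) else (if true then (3 * ((\t.9) 3)) else ((if false then (\a.a) else (\b.b)) 2))))
step 3: [beta@0.0.0] ((if (5 == 0) then (let u = (if ((\v.true) 4) then (let w = 5 in true) else (1 == 2)) in (((\p.p) 0) + 4)) else 0) + (if false then ((let q = false in (if q then 7 else 2)) * (((\r.(\s.s)) true) (7 - 0))) else (if true then (3 * ((\t.9) 3)) else ((if false then (\a.a) else (\b.b)) 2))))
step 4: [delta@0.0] ((if false then (let u = (if ((\v.true) 4) then (let w = 5 in true) else (1 == 2)) in (((\p.p) 0) + 4)) else 0) + (if false then ((let q = false in (if q then 7 else 2)) * (((\r.(\s.s)) true) (7 - 0))) else (if true then (3 * ((\t.9) 3)) else ((if false then (\a.a) else (\b.b)) 2))))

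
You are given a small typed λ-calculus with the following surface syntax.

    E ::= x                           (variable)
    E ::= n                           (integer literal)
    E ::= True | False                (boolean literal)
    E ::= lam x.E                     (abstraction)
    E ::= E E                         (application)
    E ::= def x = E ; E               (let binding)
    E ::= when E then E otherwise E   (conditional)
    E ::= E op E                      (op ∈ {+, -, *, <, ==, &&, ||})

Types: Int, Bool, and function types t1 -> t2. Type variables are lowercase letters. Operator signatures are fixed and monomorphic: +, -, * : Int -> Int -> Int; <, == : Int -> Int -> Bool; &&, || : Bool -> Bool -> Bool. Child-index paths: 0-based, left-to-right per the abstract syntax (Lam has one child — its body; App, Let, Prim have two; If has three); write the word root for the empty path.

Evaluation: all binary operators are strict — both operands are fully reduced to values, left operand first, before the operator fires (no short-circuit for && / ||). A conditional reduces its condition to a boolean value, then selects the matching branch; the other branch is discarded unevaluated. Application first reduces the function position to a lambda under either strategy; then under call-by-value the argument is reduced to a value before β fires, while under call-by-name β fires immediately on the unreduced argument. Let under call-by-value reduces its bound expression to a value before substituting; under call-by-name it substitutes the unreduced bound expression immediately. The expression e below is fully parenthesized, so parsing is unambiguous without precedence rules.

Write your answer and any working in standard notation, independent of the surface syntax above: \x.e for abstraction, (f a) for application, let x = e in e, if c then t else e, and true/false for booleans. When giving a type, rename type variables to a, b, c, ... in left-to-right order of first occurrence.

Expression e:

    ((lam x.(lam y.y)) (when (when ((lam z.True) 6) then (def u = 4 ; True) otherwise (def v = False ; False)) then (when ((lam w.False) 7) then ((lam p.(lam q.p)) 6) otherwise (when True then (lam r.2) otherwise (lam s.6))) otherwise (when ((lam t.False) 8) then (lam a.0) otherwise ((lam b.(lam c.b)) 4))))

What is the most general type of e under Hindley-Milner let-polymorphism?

Derivation:
y : b
\y._ : b -> b
\x._ : a -> b -> b
\z._ : c -> Bool
  unify c -> Bool ~ Int -> d
  unify c ~ Int
  unify Bool ~ d
_ _ : Bool
  unify Bool ~ Bool
let u : Int
let v : Bool
  unify Bool ~ Bool
  unify Bool ~ Bool
\w._ : e -> Bool
  unify e -> Bool ~ Int -> f
  unify e ~ Int
  unify Bool ~ f
_ _ : Bool
  unify Bool ~ Bool
p : g
\q._ : h -> g
\p._ : g -> h -> g
  unify g -> h -> g ~ Int -> i
  unify g ~ Int
  unify h -> Int ~ i
_ _ : h -> Int
  unify Bool ~ Bool
\r._ : j -> Int
\s._ : k -> Int
  unify j -> Int ~ k -> Int
  unify j ~ k
  unify Int ~ Int
  unify h -> Int ~ k -> Int
  unify h ~ k
  unify Int ~ Int
\t._ : l -> Bool
  unify l -> Bool ~ Int -> m
  unify l ~ Int
  unify Bool ~ m
_ _ : Bool
  unify Bool ~ Bool
\a._ : n -> Int
b : o
\c._ : p -> o
\b._ : o -> p -> o
  unify o -> p -> o ~ Int -> q
  unify o ~ Int
  unify p -> Int ~ q
_ _ : p -> Int
  unify n -> Int ~ p -> Int
  unify n ~ p
  unify Int ~ Int
  unify k -> Int ~ p -> Int
  unify k ~ p
  unify Int ~ Int
  unify a -> b -> b ~ (p -> Int) -> r
  unify a ~ p -> Int
  unify b -> b ~ r
_ _ : b -> b

Answer: a -> a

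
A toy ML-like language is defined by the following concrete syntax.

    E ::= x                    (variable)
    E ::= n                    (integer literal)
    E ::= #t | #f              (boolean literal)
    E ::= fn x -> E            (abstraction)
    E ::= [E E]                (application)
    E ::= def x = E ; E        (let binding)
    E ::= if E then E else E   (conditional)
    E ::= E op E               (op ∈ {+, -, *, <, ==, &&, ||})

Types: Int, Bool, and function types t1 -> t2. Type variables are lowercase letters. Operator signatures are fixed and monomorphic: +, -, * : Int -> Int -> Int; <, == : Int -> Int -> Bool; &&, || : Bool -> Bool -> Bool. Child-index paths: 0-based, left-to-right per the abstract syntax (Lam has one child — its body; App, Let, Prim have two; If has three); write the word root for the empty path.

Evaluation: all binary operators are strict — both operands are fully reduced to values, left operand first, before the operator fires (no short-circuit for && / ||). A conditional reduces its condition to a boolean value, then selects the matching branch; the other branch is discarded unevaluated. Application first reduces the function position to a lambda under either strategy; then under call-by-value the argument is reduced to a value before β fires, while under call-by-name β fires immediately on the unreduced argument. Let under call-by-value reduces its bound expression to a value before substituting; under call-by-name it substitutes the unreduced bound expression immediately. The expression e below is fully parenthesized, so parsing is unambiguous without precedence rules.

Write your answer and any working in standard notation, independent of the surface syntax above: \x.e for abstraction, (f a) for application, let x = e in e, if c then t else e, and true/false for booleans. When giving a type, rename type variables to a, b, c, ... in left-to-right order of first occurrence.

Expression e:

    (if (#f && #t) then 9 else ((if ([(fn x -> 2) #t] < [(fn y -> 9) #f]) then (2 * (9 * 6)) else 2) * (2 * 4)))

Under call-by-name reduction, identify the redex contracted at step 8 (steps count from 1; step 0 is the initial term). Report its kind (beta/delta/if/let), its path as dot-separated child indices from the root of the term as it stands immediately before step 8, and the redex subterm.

Answer: delta at 0 : (2 * 54)

Working:
step 0: (if (false && true) then 9 else ((if (((\x.2) true) < ((\y.9) false)) then (2 * (9 * 6)) else 2) * (2 * 4)))
step 1: [delta@0] (if false then 9 else ((if (((\x.2) true) < ((\y.9) false)) then (2 * (9 * 6)) else 2) * (2 * 4)))
step 2: [if@root] ((if (((\x.2) true) < ((\y.9) false)) then (2 * (9 * 6)) else 2) * (2 * 4))
step 3: [beta@0.0.0] ((if (2 < ((\y.9) false)) then (2 * (9 * 6)) else 2) * (2 * 4))
step 4: [beta@0.0.1] ((if (2 < 9) then (2 * (9 * 6)) else 2) * (2 * 4))
step 5: [delta@0.0] ((if true then (2 * (9 * 6)) else 2) * (2 * 4))
step 6: [if@0] ((2 * (9 * 6)) * (2 * 4))
step 7: [delta@0.1] ((2 * 54) * (2 * 4))
step 8: [delta@0] (108 * (2 * 4))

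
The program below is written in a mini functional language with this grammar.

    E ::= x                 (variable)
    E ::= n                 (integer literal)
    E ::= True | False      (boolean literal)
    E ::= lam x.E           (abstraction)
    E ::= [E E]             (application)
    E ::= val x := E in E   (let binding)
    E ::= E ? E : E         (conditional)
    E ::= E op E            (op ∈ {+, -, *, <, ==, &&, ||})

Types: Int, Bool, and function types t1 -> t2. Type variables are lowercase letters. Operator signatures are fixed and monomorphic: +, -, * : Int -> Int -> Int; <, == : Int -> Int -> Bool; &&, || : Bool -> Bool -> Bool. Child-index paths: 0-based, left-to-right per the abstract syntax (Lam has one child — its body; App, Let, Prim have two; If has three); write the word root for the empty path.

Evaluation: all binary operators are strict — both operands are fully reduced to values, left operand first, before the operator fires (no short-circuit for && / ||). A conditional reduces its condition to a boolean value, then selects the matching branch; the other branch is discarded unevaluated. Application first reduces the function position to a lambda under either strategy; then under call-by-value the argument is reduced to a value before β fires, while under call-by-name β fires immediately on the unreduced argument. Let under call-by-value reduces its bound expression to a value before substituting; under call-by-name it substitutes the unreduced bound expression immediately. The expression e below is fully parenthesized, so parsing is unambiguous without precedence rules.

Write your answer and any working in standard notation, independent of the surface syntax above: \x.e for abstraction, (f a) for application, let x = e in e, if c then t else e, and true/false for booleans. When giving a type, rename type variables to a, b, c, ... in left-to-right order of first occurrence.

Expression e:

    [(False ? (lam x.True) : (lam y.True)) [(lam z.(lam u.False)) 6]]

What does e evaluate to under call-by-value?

Answer: true

Working:
step 0: ((if false then (\x.true) else (\y.true)) ((\z.(\u.false)) 6))
step 1: [if@0] ((\y.true) ((\z.(\u.false)) 6))
step 2: [beta@1] ((\y.true) (\u.false))
step 3: [beta@root] true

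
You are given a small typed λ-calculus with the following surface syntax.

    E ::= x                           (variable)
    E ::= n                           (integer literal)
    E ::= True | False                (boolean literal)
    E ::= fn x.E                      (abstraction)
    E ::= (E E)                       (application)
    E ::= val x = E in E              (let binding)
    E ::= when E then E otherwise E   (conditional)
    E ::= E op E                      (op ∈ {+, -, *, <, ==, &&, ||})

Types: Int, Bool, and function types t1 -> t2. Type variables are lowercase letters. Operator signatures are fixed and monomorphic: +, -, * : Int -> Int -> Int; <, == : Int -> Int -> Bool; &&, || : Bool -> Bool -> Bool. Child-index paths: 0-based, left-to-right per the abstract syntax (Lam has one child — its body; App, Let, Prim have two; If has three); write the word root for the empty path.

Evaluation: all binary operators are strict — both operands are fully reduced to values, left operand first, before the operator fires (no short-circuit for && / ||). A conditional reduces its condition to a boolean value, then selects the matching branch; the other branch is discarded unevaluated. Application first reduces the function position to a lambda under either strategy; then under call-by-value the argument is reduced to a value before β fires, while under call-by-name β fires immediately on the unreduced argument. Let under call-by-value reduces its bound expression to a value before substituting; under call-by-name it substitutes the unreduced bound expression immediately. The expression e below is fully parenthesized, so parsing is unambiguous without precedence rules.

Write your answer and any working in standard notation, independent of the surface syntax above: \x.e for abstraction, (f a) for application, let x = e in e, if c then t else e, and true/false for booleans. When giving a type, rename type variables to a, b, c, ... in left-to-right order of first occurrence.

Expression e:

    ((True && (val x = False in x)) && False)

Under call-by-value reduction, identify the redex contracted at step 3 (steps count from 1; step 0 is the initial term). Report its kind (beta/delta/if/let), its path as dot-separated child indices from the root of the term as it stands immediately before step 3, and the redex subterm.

Answer: delta at root : (false && false)

Derivation:
step 0: ((true && (let x = false in x)) && false)
step 1: [let@0.1] ((true && false) && false)
step 2: [delta@0] (false && false)
step 3: [delta@root] false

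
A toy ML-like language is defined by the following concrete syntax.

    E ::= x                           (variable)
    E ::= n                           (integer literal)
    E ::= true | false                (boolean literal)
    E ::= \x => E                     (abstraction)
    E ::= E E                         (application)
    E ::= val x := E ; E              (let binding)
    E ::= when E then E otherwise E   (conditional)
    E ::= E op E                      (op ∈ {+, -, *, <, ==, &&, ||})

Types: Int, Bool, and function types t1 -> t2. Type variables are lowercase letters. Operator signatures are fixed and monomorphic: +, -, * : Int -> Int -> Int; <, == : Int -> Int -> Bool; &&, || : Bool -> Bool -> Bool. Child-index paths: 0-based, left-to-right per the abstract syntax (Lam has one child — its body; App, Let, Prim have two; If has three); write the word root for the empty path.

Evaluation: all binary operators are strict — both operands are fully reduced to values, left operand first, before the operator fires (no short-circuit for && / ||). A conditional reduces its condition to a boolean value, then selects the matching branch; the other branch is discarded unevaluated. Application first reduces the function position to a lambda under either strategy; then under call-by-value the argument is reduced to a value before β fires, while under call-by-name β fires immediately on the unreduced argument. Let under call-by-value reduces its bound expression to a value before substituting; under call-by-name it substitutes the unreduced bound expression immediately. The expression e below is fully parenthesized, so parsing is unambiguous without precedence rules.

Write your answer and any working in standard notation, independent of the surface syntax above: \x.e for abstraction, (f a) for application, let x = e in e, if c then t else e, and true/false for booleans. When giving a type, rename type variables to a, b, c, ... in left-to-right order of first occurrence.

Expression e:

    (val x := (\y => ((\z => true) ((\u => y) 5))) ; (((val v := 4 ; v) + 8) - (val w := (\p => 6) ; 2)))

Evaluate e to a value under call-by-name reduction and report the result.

Answer: 10

Working:
step 0: (let x = (\y.((\z.true) ((\u.y) 5))) in (((let v = 4 in v) + 8) - (let w = (\p.6) in 2)))
step 1: [let@root] (((let v = 4 in v) + 8) - (let w = (\p.6) in 2))
step 2: [let@0.0] ((4 + 8) - (let w = (\p.6) in 2))
step 3: [delta@0] (12 - (let w = (\p.6) in 2))
step 4: [let@1] (12 - 2)
step 5: [delta@root] 10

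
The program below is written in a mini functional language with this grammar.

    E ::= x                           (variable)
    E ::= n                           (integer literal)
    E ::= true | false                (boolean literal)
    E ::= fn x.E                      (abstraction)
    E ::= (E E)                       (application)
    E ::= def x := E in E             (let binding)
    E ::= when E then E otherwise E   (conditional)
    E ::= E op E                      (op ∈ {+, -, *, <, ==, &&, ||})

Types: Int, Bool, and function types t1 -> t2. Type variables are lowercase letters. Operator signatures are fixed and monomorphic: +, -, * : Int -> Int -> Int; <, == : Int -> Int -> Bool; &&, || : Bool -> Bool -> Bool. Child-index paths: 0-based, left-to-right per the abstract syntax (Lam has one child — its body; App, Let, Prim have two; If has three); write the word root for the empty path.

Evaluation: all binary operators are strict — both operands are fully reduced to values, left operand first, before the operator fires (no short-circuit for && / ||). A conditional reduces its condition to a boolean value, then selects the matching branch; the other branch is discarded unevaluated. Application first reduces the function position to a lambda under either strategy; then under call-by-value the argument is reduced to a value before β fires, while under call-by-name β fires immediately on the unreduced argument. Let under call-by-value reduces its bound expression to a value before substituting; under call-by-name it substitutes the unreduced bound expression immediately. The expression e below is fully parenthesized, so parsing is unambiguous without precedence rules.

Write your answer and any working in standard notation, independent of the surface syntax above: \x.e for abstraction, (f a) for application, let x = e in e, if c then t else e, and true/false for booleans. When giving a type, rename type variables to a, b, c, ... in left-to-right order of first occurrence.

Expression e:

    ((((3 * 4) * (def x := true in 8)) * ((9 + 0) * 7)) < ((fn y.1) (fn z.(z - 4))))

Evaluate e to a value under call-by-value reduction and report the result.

Working:
step 0: ((((3 * 4) * (let x = true in 8)) * ((9 + 0) * 7)) < ((\y.1) (\z.(z - 4))))
step 1: [delta@0.0.0] (((12 * (let x = true in 8)) * ((9 + 0) * 7)) < ((\y.1) (\z.(z - 4))))
step 2: [let@0.0.1] (((12 * 8) * ((9 + 0) * 7)) < ((\y.1) (\z.(z - 4))))
step 3: [delta@0.0] ((96 * ((9 + 0) * 7)) < ((\y.1) (\z.(z - 4))))
step 4: [delta@0.1.0] ((96 * (9 * 7)) < ((\y.1) (\z.(z - 4))))
step 5: [delta@0.1] ((96 * 63) < ((\y.1) (\z.(z - 4))))
step 6: [delta@0] (6048 < ((\y.1) (\z.(z - 4))))
step 7: [beta@1] (6048 < 1)
step 8: [delta@root] false

Answer: false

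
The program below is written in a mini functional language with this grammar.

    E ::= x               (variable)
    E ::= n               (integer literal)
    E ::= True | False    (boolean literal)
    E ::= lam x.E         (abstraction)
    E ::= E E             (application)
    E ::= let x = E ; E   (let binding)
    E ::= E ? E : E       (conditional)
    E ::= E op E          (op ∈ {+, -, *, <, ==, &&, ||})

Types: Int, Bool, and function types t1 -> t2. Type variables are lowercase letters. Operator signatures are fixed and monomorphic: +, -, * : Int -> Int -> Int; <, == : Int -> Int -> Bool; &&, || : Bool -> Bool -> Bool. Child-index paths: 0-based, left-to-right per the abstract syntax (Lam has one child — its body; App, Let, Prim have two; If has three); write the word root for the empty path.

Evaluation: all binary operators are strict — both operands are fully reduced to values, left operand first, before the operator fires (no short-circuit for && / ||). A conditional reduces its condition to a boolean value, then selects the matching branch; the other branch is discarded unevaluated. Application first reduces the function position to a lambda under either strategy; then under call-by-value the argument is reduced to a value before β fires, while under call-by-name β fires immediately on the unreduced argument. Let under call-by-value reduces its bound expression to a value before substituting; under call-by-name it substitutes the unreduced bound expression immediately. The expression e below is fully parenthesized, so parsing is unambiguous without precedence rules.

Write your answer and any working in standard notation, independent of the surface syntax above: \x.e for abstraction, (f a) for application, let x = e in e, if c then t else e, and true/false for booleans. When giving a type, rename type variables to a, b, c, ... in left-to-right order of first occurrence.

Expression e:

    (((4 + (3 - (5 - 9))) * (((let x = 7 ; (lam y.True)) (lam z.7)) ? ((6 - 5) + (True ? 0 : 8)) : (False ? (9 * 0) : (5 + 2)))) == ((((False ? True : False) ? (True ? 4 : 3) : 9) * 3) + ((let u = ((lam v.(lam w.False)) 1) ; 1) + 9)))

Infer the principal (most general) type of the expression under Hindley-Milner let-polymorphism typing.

Answer: Bool

Derivation:
  unify Int ~ Int
  unify Int ~ Int
  unify Int ~ Int
  unify Int ~ Int
  unify Int ~ Int
  unify Int ~ Int
  unify Int ~ Int
let x : Int
\y._ : a -> Bool
\z._ : b -> Int
  unify a -> Bool ~ (b -> Int) -> c
  unify a ~ b -> Int
  unify Bool ~ c
_ _ : Bool
  unify Bool ~ Bool
  unify Int ~ Int
  unify Int ~ Int
  unify Int ~ Int
  unify Bool ~ Bool
  unify Int ~ Int
  unify Int ~ Int
  unify Bool ~ Bool
  unify Int ~ Int
  unify Int ~ Int
  unify Int ~ Int
  unify Int ~ Int
  unify Int ~ Int
  unify Int ~ Int
  unify Int ~ Int
  unify Int ~ Int
  unify Bool ~ Bool
  unify Bool ~ Bool
  unify Bool ~ Bool
  unify Bool ~ Bool
  unify Int ~ Int
  unify Int ~ Int
  unify Int ~ Int
  unify Int ~ Int
  unify Int ~ Int
\w._ : e -> Bool
\v._ : d -> e -> Bool
  unify d -> e -> Bool ~ Int -> f
  unify d ~ Int
  unify e -> Bool ~ f
_ _ : e -> Bool
let u : forall. e -> Bool
  unify Int ~ Int
  unify Int ~ Int
  unify Int ~ Int
  unify Int ~ Int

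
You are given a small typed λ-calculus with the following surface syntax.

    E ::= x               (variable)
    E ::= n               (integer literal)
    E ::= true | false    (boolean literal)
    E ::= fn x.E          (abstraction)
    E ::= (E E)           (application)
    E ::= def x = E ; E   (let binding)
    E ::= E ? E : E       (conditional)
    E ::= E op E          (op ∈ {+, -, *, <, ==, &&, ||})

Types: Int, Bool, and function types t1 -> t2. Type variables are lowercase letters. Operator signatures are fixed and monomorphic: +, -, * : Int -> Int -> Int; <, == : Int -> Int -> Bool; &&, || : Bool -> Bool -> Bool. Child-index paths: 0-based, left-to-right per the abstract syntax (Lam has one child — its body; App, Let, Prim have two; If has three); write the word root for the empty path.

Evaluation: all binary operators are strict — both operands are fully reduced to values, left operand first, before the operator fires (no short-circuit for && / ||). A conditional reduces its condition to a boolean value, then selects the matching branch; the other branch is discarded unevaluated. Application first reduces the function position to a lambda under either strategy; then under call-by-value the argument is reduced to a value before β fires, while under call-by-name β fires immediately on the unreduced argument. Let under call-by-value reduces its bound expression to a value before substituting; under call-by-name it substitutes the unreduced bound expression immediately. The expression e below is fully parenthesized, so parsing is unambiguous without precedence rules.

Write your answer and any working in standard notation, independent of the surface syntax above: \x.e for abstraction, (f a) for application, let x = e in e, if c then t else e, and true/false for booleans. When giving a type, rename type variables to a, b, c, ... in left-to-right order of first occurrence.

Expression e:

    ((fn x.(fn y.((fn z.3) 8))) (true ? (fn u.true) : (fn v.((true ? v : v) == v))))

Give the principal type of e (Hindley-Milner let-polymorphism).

Answer: a -> Int

Trace:
\z._ : c -> Int
  unify c -> Int ~ Int -> d
  unify c ~ Int
  unify Int ~ d
_ _ : Int
\y._ : b -> Int
\x._ : a -> b -> Int
  unify Bool ~ Bool
\u._ : e -> Bool
  unify Bool ~ Bool
v : f
v : f
  unify f ~ f
  unify f ~ Int
v : Int
  unify Int ~ Int
\v._ : Int -> Bool
  unify e -> Bool ~ Int -> Bool
  unify e ~ Int
  unify Bool ~ Bool
  unify a -> b -> Int ~ (Int -> Bool) -> g
  unify a ~ Int -> Bool
  unify b -> Int ~ g
_ _ : b -> Int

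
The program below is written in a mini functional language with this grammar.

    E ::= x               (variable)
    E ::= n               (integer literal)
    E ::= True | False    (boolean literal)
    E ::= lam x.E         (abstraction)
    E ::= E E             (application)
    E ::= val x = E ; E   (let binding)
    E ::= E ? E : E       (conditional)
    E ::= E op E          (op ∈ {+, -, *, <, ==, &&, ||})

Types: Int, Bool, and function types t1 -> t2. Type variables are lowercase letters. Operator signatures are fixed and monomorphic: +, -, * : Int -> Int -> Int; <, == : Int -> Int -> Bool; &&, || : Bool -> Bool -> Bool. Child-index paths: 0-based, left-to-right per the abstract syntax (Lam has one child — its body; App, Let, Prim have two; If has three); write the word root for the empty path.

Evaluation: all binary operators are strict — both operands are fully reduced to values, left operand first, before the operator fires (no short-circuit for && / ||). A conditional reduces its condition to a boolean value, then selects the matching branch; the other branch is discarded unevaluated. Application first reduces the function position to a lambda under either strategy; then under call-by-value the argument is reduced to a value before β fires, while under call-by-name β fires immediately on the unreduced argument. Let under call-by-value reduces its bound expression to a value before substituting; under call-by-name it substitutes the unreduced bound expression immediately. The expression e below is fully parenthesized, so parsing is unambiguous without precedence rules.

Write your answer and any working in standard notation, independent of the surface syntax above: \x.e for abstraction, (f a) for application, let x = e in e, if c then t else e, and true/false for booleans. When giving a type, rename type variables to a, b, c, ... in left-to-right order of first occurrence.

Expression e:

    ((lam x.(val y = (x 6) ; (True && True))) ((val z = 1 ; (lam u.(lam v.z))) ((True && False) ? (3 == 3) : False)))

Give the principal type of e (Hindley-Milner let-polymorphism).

Working:
x : a
  unify a ~ Int -> b
_ _ : b
let y : b
  unify Bool ~ Bool
  unify Bool ~ Bool
\x._ : (Int -> b) -> Bool
let z : Int
z : Int
\v._ : d -> Int
\u._ : c -> d -> Int
  unify Bool ~ Bool
  unify Bool ~ Bool
  unify Bool ~ Bool
  unify Int ~ Int
  unify Int ~ Int
  unify Bool ~ Bool
  unify c -> d -> Int ~ Bool -> e
  unify c ~ Bool
  unify d -> Int ~ e
_ _ : d -> Int
  unify (Int -> b) -> Bool ~ (d -> Int) -> f
  unify Int -> b ~ d -> Int
  unify Int ~ d
  unify b ~ Int
  unify Bool ~ f
_ _ : Bool

Answer: Bool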